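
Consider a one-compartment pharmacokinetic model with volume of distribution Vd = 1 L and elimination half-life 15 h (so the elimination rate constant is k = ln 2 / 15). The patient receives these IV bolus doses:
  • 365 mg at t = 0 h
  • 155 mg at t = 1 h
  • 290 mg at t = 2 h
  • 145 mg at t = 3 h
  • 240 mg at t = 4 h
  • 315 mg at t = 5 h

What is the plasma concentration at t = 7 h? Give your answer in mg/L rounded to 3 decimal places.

1228.422 mg/L

k = ln 2 / 15 = 0.04621 per h
Dose 1 (365 mg at t=0 h): 365·exp(−0.04621·7) = 264.127 mg/L
Dose 2 (155 mg at t=1 h): 155·exp(−0.04621·6) = 117.468 mg/L
Dose 3 (290 mg at t=2 h): 290·exp(−0.04621·5) = 230.173 mg/L
Dose 4 (145 mg at t=3 h): 145·exp(−0.04621·4) = 120.529 mg/L
Dose 5 (240 mg at t=4 h): 240·exp(−0.04621·3) = 208.932 mg/L
Dose 6 (315 mg at t=5 h): 315·exp(−0.04621·2) = 287.193 mg/L
C(7) = 264.127 + 117.468 + 230.173 + 120.529 + 208.932 + 287.193 = 1228.422 mg/L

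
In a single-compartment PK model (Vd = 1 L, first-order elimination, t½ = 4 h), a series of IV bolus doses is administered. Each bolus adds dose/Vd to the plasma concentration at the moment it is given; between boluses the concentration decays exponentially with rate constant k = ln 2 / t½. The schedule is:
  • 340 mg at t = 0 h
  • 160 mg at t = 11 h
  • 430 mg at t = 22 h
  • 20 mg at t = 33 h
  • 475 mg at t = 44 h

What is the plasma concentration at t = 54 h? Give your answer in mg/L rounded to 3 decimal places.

86.296 mg/L

k = ln 2 / 4 = 0.17329 per h
Dose 1 (340 mg at t=0 h): 340·exp(−0.17329·54) = 0.029 mg/L
Dose 2 (160 mg at t=11 h): 160·exp(−0.17329·43) = 0.093 mg/L
Dose 3 (430 mg at t=22 h): 430·exp(−0.17329·32) = 1.680 mg/L
Dose 4 (20 mg at t=33 h): 20·exp(−0.17329·21) = 0.526 mg/L
Dose 5 (475 mg at t=44 h): 475·exp(−0.17329·10) = 83.969 mg/L
C(54) = 0.029 + 0.093 + 1.680 + 0.526 + 83.969 = 86.296 mg/L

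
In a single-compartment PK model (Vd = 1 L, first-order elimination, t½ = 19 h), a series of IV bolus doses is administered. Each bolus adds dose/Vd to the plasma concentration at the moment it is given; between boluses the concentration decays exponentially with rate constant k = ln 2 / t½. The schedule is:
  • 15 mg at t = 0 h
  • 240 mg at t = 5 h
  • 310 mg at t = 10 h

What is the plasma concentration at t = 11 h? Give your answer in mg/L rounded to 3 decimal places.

k = ln 2 / 19 = 0.03648 per h
Dose 1 (15 mg at t=0 h): 15·exp(−0.03648·11) = 10.042 mg/L
Dose 2 (240 mg at t=5 h): 240·exp(−0.03648·6) = 192.819 mg/L
Dose 3 (310 mg at t=10 h): 310·exp(−0.03648·1) = 298.895 mg/L
C(11) = 10.042 + 192.819 + 298.895 = 501.755 mg/L

501.755 mg/L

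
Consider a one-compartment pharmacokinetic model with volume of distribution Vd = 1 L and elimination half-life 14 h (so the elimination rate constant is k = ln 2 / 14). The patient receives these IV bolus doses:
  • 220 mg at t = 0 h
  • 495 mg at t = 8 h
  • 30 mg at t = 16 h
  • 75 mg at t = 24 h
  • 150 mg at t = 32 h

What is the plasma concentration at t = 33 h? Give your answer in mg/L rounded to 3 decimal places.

390.222 mg/L

k = ln 2 / 14 = 0.04951 per h
Dose 1 (220 mg at t=0 h): 220·exp(−0.04951·33) = 42.939 mg/L
Dose 2 (495 mg at t=8 h): 495·exp(−0.04951·25) = 143.566 mg/L
Dose 3 (30 mg at t=16 h): 30·exp(−0.04951·17) = 12.930 mg/L
Dose 4 (75 mg at t=24 h): 75·exp(−0.04951·9) = 48.033 mg/L
Dose 5 (150 mg at t=32 h): 150·exp(−0.04951·1) = 142.754 mg/L
C(33) = 42.939 + 143.566 + 12.930 + 48.033 + 142.754 = 390.222 mg/L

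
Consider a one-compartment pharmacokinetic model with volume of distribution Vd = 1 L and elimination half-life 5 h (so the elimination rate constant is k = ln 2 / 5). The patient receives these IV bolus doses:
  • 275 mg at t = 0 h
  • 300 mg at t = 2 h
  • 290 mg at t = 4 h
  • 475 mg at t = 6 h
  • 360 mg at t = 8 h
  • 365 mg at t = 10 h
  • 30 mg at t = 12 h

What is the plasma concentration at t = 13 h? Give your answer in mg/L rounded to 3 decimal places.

820.848 mg/L

k = ln 2 / 5 = 0.13863 per h
Dose 1 (275 mg at t=0 h): 275·exp(−0.13863·13) = 45.358 mg/L
Dose 2 (300 mg at t=2 h): 300·exp(−0.13863·11) = 65.291 mg/L
Dose 3 (290 mg at t=4 h): 290·exp(−0.13863·9) = 83.281 mg/L
Dose 4 (475 mg at t=6 h): 475·exp(−0.13863·7) = 179.991 mg/L
Dose 5 (360 mg at t=8 h): 360·exp(−0.13863·5) = 180.000 mg/L
Dose 6 (365 mg at t=10 h): 365·exp(−0.13863·3) = 240.810 mg/L
Dose 7 (30 mg at t=12 h): 30·exp(−0.13863·1) = 26.117 mg/L
C(13) = 45.358 + 65.291 + 83.281 + 179.991 + 180.000 + 240.810 + 26.117 = 820.848 mg/L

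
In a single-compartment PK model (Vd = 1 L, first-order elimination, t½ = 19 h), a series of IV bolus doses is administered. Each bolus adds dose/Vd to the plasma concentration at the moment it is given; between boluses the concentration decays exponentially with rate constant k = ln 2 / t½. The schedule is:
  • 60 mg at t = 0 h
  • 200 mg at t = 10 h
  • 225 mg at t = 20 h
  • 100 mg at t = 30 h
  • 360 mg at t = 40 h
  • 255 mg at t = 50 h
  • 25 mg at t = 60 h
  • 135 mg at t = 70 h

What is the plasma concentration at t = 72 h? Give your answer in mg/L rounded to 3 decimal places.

k = ln 2 / 19 = 0.03648 per h
Dose 1 (60 mg at t=0 h): 60·exp(−0.03648·72) = 4.339 mg/L
Dose 2 (200 mg at t=10 h): 200·exp(−0.03648·62) = 20.832 mg/L
Dose 3 (225 mg at t=20 h): 225·exp(−0.03648·52) = 33.753 mg/L
Dose 4 (100 mg at t=30 h): 100·exp(−0.03648·42) = 21.606 mg/L
Dose 5 (360 mg at t=40 h): 360·exp(−0.03648·32) = 112.022 mg/L
Dose 6 (255 mg at t=50 h): 255·exp(−0.03648·22) = 114.282 mg/L
Dose 7 (25 mg at t=60 h): 25·exp(−0.03648·12) = 16.137 mg/L
Dose 8 (135 mg at t=70 h): 135·exp(−0.03648·2) = 125.501 mg/L
C(72) = 4.339 + 20.832 + 33.753 + 21.606 + 112.022 + 114.282 + 16.137 + 125.501 = 448.471 mg/L

448.471 mg/L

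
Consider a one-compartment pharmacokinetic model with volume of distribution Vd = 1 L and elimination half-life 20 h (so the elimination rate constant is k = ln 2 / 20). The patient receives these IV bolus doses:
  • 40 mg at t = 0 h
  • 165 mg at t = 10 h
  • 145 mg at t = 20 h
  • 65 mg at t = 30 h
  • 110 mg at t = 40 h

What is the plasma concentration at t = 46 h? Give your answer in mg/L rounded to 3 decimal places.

241.075 mg/L

k = ln 2 / 20 = 0.03466 per h
Dose 1 (40 mg at t=0 h): 40·exp(−0.03466·46) = 8.123 mg/L
Dose 2 (165 mg at t=10 h): 165·exp(−0.03466·36) = 47.384 mg/L
Dose 3 (145 mg at t=20 h): 145·exp(−0.03466·26) = 58.888 mg/L
Dose 4 (65 mg at t=30 h): 65·exp(−0.03466·16) = 37.333 mg/L
Dose 5 (110 mg at t=40 h): 110·exp(−0.03466·6) = 89.348 mg/L
C(46) = 8.123 + 47.384 + 58.888 + 37.333 + 89.348 = 241.075 mg/L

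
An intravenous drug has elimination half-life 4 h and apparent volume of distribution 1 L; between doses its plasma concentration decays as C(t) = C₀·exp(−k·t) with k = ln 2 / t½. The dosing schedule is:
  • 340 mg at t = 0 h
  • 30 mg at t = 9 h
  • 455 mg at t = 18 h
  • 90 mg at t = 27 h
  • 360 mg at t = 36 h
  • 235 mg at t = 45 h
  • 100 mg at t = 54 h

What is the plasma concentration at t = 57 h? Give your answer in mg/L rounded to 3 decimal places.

k = ln 2 / 4 = 0.17329 per h
Dose 1 (340 mg at t=0 h): 340·exp(−0.17329·57) = 0.017 mg/L
Dose 2 (30 mg at t=9 h): 30·exp(−0.17329·48) = 0.007 mg/L
Dose 3 (455 mg at t=18 h): 455·exp(−0.17329·39) = 0.528 mg/L
Dose 4 (90 mg at t=27 h): 90·exp(−0.17329·30) = 0.497 mg/L
Dose 5 (360 mg at t=36 h): 360·exp(−0.17329·21) = 9.460 mg/L
Dose 6 (235 mg at t=45 h): 235·exp(−0.17329·12) = 29.375 mg/L
Dose 7 (100 mg at t=54 h): 100·exp(−0.17329·3) = 59.460 mg/L
C(57) = 0.017 + 0.007 + 0.528 + 0.497 + 9.460 + 29.375 + 59.460 = 99.346 mg/L

99.346 mg/L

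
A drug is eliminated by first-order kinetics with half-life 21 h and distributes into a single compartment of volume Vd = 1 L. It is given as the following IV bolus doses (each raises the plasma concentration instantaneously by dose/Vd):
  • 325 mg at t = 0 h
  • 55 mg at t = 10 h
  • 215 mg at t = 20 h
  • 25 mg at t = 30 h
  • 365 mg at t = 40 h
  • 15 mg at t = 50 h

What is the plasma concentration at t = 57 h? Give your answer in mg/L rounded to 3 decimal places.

354.993 mg/L

k = ln 2 / 21 = 0.03301 per h
Dose 1 (325 mg at t=0 h): 325·exp(−0.03301·57) = 49.522 mg/L
Dose 2 (55 mg at t=10 h): 55·exp(−0.03301·47) = 11.658 mg/L
Dose 3 (215 mg at t=20 h): 215·exp(−0.03301·37) = 63.395 mg/L
Dose 4 (25 mg at t=30 h): 25·exp(−0.03301·27) = 10.254 mg/L
Dose 5 (365 mg at t=40 h): 365·exp(−0.03301·17) = 208.258 mg/L
Dose 6 (15 mg at t=50 h): 15·exp(−0.03301·7) = 11.906 mg/L
C(57) = 49.522 + 11.658 + 63.395 + 10.254 + 208.258 + 11.906 = 354.993 mg/L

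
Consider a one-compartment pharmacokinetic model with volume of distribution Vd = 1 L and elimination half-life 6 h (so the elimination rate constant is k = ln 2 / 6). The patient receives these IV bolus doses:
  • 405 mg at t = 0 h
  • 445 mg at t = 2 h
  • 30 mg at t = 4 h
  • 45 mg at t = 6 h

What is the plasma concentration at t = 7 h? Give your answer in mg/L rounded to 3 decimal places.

491.458 mg/L

k = ln 2 / 6 = 0.11552 per h
Dose 1 (405 mg at t=0 h): 405·exp(−0.11552·7) = 180.407 mg/L
Dose 2 (445 mg at t=2 h): 445·exp(−0.11552·5) = 249.748 mg/L
Dose 3 (30 mg at t=4 h): 30·exp(−0.11552·3) = 21.213 mg/L
Dose 4 (45 mg at t=6 h): 45·exp(−0.11552·1) = 40.090 mg/L
C(7) = 180.407 + 249.748 + 21.213 + 40.090 = 491.458 mg/L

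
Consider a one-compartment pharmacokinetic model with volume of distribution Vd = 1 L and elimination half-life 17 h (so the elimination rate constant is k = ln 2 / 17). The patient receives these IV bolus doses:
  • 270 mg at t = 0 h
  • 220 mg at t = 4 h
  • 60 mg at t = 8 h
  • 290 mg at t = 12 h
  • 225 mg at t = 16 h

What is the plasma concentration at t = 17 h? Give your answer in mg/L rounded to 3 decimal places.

758.582 mg/L

k = ln 2 / 17 = 0.04077 per h
Dose 1 (270 mg at t=0 h): 270·exp(−0.04077·17) = 135.000 mg/L
Dose 2 (220 mg at t=4 h): 220·exp(−0.04077·13) = 129.486 mg/L
Dose 3 (60 mg at t=8 h): 60·exp(−0.04077·9) = 41.570 mg/L
Dose 4 (290 mg at t=12 h): 290·exp(−0.04077·5) = 236.516 mg/L
Dose 5 (225 mg at t=16 h): 225·exp(−0.04077·1) = 216.011 mg/L
C(17) = 135.000 + 129.486 + 41.570 + 236.516 + 216.011 = 758.582 mg/L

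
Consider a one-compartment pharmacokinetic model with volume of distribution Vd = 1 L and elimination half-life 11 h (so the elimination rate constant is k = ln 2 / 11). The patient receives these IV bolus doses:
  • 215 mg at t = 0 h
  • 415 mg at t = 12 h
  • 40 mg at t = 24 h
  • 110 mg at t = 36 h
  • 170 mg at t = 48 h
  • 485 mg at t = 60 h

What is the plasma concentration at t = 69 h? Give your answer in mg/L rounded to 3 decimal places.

350.646 mg/L

k = ln 2 / 11 = 0.06301 per h
Dose 1 (215 mg at t=0 h): 215·exp(−0.06301·69) = 2.781 mg/L
Dose 2 (415 mg at t=12 h): 415·exp(−0.06301·57) = 11.433 mg/L
Dose 3 (40 mg at t=24 h): 40·exp(−0.06301·45) = 2.347 mg/L
Dose 4 (110 mg at t=36 h): 110·exp(−0.06301·33) = 13.750 mg/L
Dose 5 (170 mg at t=48 h): 170·exp(−0.06301·21) = 45.264 mg/L
Dose 6 (485 mg at t=60 h): 485·exp(−0.06301·9) = 275.071 mg/L
C(69) = 2.781 + 11.433 + 2.347 + 13.750 + 45.264 + 275.071 = 350.646 mg/L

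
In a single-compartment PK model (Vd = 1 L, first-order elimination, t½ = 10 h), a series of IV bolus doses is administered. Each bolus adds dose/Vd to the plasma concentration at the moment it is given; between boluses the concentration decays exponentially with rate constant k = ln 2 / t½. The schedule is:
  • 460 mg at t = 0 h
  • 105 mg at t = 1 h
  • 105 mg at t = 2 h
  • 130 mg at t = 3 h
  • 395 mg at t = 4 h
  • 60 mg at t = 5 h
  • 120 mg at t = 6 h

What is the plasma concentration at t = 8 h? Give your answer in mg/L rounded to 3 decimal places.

942.589 mg/L

k = ln 2 / 10 = 0.06931 per h
Dose 1 (460 mg at t=0 h): 460·exp(−0.06931·8) = 264.201 mg/L
Dose 2 (105 mg at t=1 h): 105·exp(−0.06931·7) = 64.635 mg/L
Dose 3 (105 mg at t=2 h): 105·exp(−0.06931·6) = 69.274 mg/L
Dose 4 (130 mg at t=3 h): 130·exp(−0.06931·5) = 91.924 mg/L
Dose 5 (395 mg at t=4 h): 395·exp(−0.06931·4) = 299.354 mg/L
Dose 6 (60 mg at t=5 h): 60·exp(−0.06931·3) = 48.735 mg/L
Dose 7 (120 mg at t=6 h): 120·exp(−0.06931·2) = 104.466 mg/L
C(8) = 264.201 + 64.635 + 69.274 + 91.924 + 299.354 + 48.735 + 104.466 = 942.589 mg/L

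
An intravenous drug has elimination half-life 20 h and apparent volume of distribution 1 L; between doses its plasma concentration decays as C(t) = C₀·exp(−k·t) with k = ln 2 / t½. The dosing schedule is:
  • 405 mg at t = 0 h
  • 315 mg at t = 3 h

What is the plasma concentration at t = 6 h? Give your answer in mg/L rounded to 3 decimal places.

612.856 mg/L

k = ln 2 / 20 = 0.03466 per h
Dose 1 (405 mg at t=0 h): 405·exp(−0.03466·6) = 328.962 mg/L
Dose 2 (315 mg at t=3 h): 315·exp(−0.03466·3) = 283.894 mg/L
C(6) = 328.962 + 283.894 = 612.856 mg/L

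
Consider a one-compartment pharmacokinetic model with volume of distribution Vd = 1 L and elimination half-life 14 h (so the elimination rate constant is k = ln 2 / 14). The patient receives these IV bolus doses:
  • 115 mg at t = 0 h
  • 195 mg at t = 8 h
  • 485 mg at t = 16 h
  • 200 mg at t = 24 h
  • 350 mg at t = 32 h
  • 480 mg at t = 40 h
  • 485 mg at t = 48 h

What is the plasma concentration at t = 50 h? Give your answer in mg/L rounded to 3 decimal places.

1054.739 mg/L

k = ln 2 / 14 = 0.04951 per h
Dose 1 (115 mg at t=0 h): 115·exp(−0.04951·50) = 9.674 mg/L
Dose 2 (195 mg at t=8 h): 195·exp(−0.04951·42) = 24.375 mg/L
Dose 3 (485 mg at t=16 h): 485·exp(−0.04951·34) = 90.088 mg/L
Dose 4 (200 mg at t=24 h): 200·exp(−0.04951·26) = 55.204 mg/L
Dose 5 (350 mg at t=32 h): 350·exp(−0.04951·18) = 143.559 mg/L
Dose 6 (480 mg at t=40 h): 480·exp(−0.04951·10) = 292.563 mg/L
Dose 7 (485 mg at t=48 h): 485·exp(−0.04951·2) = 439.276 mg/L
C(50) = 9.674 + 24.375 + 90.088 + 55.204 + 143.559 + 292.563 + 439.276 = 1054.739 mg/L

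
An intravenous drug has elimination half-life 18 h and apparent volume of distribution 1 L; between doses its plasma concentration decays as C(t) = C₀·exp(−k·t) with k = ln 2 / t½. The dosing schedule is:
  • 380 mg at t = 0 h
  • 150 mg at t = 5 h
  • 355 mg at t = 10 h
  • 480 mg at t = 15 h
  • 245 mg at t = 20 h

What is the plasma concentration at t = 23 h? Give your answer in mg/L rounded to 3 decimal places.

1017.918 mg/L

k = ln 2 / 18 = 0.03851 per h
Dose 1 (380 mg at t=0 h): 380·exp(−0.03851·23) = 156.724 mg/L
Dose 2 (150 mg at t=5 h): 150·exp(−0.03851·18) = 75.000 mg/L
Dose 3 (355 mg at t=10 h): 355·exp(−0.03851·13) = 215.188 mg/L
Dose 4 (480 mg at t=15 h): 480·exp(−0.03851·8) = 352.736 mg/L
Dose 5 (245 mg at t=20 h): 245·exp(−0.03851·3) = 218.270 mg/L
C(23) = 156.724 + 75.000 + 215.188 + 352.736 + 218.270 = 1017.918 mg/L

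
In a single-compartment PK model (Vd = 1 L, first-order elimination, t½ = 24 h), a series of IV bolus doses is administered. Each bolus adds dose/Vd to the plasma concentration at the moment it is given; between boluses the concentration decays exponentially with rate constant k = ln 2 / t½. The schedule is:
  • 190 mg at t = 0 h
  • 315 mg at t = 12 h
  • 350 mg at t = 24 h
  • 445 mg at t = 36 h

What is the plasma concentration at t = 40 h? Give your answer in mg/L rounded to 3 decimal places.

k = ln 2 / 24 = 0.02888 per h
Dose 1 (190 mg at t=0 h): 190·exp(−0.02888·40) = 59.846 mg/L
Dose 2 (315 mg at t=12 h): 315·exp(−0.02888·28) = 140.317 mg/L
Dose 3 (350 mg at t=24 h): 350·exp(−0.02888·16) = 220.486 mg/L
Dose 4 (445 mg at t=36 h): 445·exp(−0.02888·4) = 396.450 mg/L
C(40) = 59.846 + 140.317 + 220.486 + 396.450 = 817.099 mg/L

817.099 mg/L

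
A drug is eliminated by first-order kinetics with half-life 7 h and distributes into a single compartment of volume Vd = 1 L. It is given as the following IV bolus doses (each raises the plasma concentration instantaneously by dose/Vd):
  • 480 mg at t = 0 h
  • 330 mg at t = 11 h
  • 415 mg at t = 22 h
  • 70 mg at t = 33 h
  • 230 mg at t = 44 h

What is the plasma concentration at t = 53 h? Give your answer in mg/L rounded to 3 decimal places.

k = ln 2 / 7 = 0.09902 per h
Dose 1 (480 mg at t=0 h): 480·exp(−0.09902·53) = 2.524 mg/L
Dose 2 (330 mg at t=11 h): 330·exp(−0.09902·42) = 5.156 mg/L
Dose 3 (415 mg at t=22 h): 415·exp(−0.09902·31) = 19.271 mg/L
Dose 4 (70 mg at t=33 h): 70·exp(−0.09902·20) = 9.661 mg/L
Dose 5 (230 mg at t=44 h): 230·exp(−0.09902·9) = 94.339 mg/L
C(53) = 2.524 + 5.156 + 19.271 + 9.661 + 94.339 = 130.951 mg/L

130.951 mg/L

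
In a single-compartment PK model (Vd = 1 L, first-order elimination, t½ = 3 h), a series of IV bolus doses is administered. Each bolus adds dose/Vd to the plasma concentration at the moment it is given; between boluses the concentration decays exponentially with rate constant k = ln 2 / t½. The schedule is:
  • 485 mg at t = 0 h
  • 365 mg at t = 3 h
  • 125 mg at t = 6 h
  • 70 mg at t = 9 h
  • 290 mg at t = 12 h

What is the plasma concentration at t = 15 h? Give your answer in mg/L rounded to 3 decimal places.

216.094 mg/L

k = ln 2 / 3 = 0.23105 per h
Dose 1 (485 mg at t=0 h): 485·exp(−0.23105·15) = 15.156 mg/L
Dose 2 (365 mg at t=3 h): 365·exp(−0.23105·12) = 22.812 mg/L
Dose 3 (125 mg at t=6 h): 125·exp(−0.23105·9) = 15.625 mg/L
Dose 4 (70 mg at t=9 h): 70·exp(−0.23105·6) = 17.500 mg/L
Dose 5 (290 mg at t=12 h): 290·exp(−0.23105·3) = 145.000 mg/L
C(15) = 15.156 + 22.812 + 15.625 + 17.500 + 145.000 = 216.094 mg/L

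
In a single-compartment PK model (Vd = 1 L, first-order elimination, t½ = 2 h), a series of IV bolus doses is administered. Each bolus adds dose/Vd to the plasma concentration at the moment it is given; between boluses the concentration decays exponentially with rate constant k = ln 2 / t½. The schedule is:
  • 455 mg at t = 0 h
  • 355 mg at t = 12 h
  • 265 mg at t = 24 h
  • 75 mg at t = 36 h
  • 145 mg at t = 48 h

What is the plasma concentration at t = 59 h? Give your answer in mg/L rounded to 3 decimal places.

3.231 mg/L

k = ln 2 / 2 = 0.34657 per h
Dose 1 (455 mg at t=0 h): 455·exp(−0.34657·59) = 0.000 mg/L
Dose 2 (355 mg at t=12 h): 355·exp(−0.34657·47) = 0.000 mg/L
Dose 3 (265 mg at t=24 h): 265·exp(−0.34657·35) = 0.001 mg/L
Dose 4 (75 mg at t=36 h): 75·exp(−0.34657·23) = 0.026 mg/L
Dose 5 (145 mg at t=48 h): 145·exp(−0.34657·11) = 3.204 mg/L
C(59) = 0.000 + 0.000 + 0.001 + 0.026 + 3.204 = 3.231 mg/L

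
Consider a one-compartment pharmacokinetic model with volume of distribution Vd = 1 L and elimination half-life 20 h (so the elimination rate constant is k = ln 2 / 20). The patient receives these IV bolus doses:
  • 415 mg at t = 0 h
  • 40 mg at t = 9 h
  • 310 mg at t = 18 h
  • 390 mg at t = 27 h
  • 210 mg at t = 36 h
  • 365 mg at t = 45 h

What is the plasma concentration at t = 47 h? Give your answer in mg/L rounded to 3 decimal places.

k = ln 2 / 20 = 0.03466 per h
Dose 1 (415 mg at t=0 h): 415·exp(−0.03466·47) = 81.401 mg/L
Dose 2 (40 mg at t=9 h): 40·exp(−0.03466·38) = 10.718 mg/L
Dose 3 (310 mg at t=18 h): 310·exp(−0.03466·29) = 113.467 mg/L
Dose 4 (390 mg at t=27 h): 390·exp(−0.03466·20) = 195.000 mg/L
Dose 5 (210 mg at t=36 h): 210·exp(−0.03466·11) = 143.434 mg/L
Dose 6 (365 mg at t=45 h): 365·exp(−0.03466·2) = 340.557 mg/L
C(47) = 81.401 + 10.718 + 113.467 + 195.000 + 143.434 + 340.557 = 884.576 mg/L

884.576 mg/L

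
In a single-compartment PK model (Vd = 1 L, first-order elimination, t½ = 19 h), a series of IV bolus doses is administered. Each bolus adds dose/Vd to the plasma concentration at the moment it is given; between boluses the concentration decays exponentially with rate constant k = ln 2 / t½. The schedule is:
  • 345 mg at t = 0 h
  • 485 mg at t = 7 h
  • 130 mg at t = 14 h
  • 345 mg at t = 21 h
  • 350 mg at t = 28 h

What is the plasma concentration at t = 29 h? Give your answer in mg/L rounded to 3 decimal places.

k = ln 2 / 19 = 0.03648 per h
Dose 1 (345 mg at t=0 h): 345·exp(−0.03648·29) = 119.771 mg/L
Dose 2 (485 mg at t=7 h): 485·exp(−0.03648·22) = 217.361 mg/L
Dose 3 (130 mg at t=14 h): 130·exp(−0.03648·15) = 75.212 mg/L
Dose 4 (345 mg at t=21 h): 345·exp(−0.03648·8) = 257.673 mg/L
Dose 5 (350 mg at t=28 h): 350·exp(−0.03648·1) = 337.462 mg/L
C(29) = 119.771 + 217.361 + 75.212 + 257.673 + 337.462 = 1007.479 mg/L

1007.479 mg/L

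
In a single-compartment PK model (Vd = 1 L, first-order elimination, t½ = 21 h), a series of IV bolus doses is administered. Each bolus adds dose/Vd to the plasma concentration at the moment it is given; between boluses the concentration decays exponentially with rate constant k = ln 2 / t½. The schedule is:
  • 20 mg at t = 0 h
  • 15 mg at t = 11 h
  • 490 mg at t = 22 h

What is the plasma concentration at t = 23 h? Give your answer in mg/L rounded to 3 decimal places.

k = ln 2 / 21 = 0.03301 per h
Dose 1 (20 mg at t=0 h): 20·exp(−0.03301·23) = 9.361 mg/L
Dose 2 (15 mg at t=11 h): 15·exp(−0.03301·12) = 10.094 mg/L
Dose 3 (490 mg at t=22 h): 490·exp(−0.03301·1) = 474.091 mg/L
C(23) = 9.361 + 10.094 + 474.091 = 493.546 mg/L

493.546 mg/L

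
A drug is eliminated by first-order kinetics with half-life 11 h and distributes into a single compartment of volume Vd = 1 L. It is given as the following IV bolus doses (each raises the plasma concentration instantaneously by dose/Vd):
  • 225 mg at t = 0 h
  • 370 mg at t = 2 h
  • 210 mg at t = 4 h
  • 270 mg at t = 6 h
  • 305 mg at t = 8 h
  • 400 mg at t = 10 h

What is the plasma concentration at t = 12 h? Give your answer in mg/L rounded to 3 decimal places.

1204.193 mg/L

k = ln 2 / 11 = 0.06301 per h
Dose 1 (225 mg at t=0 h): 225·exp(−0.06301·12) = 105.630 mg/L
Dose 2 (370 mg at t=2 h): 370·exp(−0.06301·10) = 197.033 mg/L
Dose 3 (210 mg at t=4 h): 210·exp(−0.06301·8) = 126.849 mg/L
Dose 4 (270 mg at t=6 h): 270·exp(−0.06301·6) = 184.997 mg/L
Dose 5 (305 mg at t=8 h): 305·exp(−0.06301·4) = 237.047 mg/L
Dose 6 (400 mg at t=10 h): 400·exp(−0.06301·2) = 352.637 mg/L
C(12) = 105.630 + 197.033 + 126.849 + 184.997 + 237.047 + 352.637 = 1204.193 mg/L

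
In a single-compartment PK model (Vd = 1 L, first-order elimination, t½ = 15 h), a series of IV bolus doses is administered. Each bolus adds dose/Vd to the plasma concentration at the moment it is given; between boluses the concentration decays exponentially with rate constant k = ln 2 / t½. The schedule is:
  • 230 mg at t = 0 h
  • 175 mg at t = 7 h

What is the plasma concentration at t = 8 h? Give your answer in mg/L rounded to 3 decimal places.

326.017 mg/L

k = ln 2 / 15 = 0.04621 per h
Dose 1 (230 mg at t=0 h): 230·exp(−0.04621·8) = 158.920 mg/L
Dose 2 (175 mg at t=7 h): 175·exp(−0.04621·1) = 167.097 mg/L
C(8) = 158.920 + 167.097 = 326.017 mg/L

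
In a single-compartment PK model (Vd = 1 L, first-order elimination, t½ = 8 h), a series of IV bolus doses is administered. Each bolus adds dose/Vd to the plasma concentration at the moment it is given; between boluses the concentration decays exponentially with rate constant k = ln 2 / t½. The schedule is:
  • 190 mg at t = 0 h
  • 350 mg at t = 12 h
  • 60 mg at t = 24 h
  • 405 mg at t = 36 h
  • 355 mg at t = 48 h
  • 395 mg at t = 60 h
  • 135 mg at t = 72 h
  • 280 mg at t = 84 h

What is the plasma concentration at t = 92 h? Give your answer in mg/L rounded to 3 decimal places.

200.134 mg/L

k = ln 2 / 8 = 0.08664 per h
Dose 1 (190 mg at t=0 h): 190·exp(−0.08664·92) = 0.066 mg/L
Dose 2 (350 mg at t=12 h): 350·exp(−0.08664·80) = 0.342 mg/L
Dose 3 (60 mg at t=24 h): 60·exp(−0.08664·68) = 0.166 mg/L
Dose 4 (405 mg at t=36 h): 405·exp(−0.08664·56) = 3.164 mg/L
Dose 5 (355 mg at t=48 h): 355·exp(−0.08664·44) = 7.844 mg/L
Dose 6 (395 mg at t=60 h): 395·exp(−0.08664·32) = 24.688 mg/L
Dose 7 (135 mg at t=72 h): 135·exp(−0.08664·20) = 23.865 mg/L
Dose 8 (280 mg at t=84 h): 280·exp(−0.08664·8) = 140.000 mg/L
C(92) = 0.066 + 0.342 + 0.166 + 3.164 + 7.844 + 24.688 + 23.865 + 140.000 = 200.134 mg/L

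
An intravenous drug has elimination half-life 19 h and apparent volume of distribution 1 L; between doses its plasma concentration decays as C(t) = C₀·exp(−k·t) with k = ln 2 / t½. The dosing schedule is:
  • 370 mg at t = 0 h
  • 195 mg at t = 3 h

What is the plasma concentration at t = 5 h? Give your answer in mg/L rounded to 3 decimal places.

k = ln 2 / 19 = 0.03648 per h
Dose 1 (370 mg at t=0 h): 370·exp(−0.03648·5) = 308.307 mg/L
Dose 2 (195 mg at t=3 h): 195·exp(−0.03648·2) = 181.279 mg/L
C(5) = 308.307 + 181.279 = 489.586 mg/L

489.586 mg/L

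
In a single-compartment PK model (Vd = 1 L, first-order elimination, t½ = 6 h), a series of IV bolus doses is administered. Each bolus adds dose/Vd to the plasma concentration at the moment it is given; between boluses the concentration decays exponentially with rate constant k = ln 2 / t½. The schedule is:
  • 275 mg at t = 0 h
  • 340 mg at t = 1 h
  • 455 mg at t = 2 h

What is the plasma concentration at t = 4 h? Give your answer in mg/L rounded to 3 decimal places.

774.789 mg/L

k = ln 2 / 6 = 0.11552 per h
Dose 1 (275 mg at t=0 h): 275·exp(−0.11552·4) = 173.239 mg/L
Dose 2 (340 mg at t=1 h): 340·exp(−0.11552·3) = 240.416 mg/L
Dose 3 (455 mg at t=2 h): 455·exp(−0.11552·2) = 361.134 mg/L
C(4) = 173.239 + 240.416 + 361.134 = 774.789 mg/L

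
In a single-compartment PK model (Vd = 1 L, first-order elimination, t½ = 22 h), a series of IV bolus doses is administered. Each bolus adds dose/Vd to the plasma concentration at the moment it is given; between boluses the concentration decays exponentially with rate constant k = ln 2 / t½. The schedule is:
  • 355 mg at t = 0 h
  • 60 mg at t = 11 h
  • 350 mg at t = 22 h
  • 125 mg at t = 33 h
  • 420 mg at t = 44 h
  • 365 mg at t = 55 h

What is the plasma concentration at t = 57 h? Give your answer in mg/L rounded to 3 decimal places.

869.435 mg/L

k = ln 2 / 22 = 0.03151 per h
Dose 1 (355 mg at t=0 h): 355·exp(−0.03151·57) = 58.923 mg/L
Dose 2 (60 mg at t=11 h): 60·exp(−0.03151·46) = 14.084 mg/L
Dose 3 (350 mg at t=22 h): 350·exp(−0.03151·35) = 116.187 mg/L
Dose 4 (125 mg at t=33 h): 125·exp(−0.03151·24) = 58.683 mg/L
Dose 5 (420 mg at t=44 h): 420·exp(−0.03151·13) = 278.848 mg/L
Dose 6 (365 mg at t=55 h): 365·exp(−0.03151·2) = 342.710 mg/L
C(57) = 58.923 + 14.084 + 116.187 + 58.683 + 278.848 + 342.710 = 869.435 mg/L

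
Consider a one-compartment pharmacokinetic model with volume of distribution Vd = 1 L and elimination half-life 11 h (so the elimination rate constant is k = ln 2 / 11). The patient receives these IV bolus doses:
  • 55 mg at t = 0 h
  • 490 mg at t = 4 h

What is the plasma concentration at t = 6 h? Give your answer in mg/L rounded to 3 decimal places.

469.664 mg/L

k = ln 2 / 11 = 0.06301 per h
Dose 1 (55 mg at t=0 h): 55·exp(−0.06301·6) = 37.685 mg/L
Dose 2 (490 mg at t=4 h): 490·exp(−0.06301·2) = 431.980 mg/L
C(6) = 37.685 + 431.980 = 469.664 mg/L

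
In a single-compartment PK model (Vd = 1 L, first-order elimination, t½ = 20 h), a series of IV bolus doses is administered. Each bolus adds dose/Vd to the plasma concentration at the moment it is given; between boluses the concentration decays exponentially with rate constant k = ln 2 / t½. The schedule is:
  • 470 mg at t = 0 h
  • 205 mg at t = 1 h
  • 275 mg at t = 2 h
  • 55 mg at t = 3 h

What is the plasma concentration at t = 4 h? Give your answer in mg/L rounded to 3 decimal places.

k = ln 2 / 20 = 0.03466 per h
Dose 1 (470 mg at t=0 h): 470·exp(−0.03466·4) = 409.159 mg/L
Dose 2 (205 mg at t=1 h): 205·exp(−0.03466·3) = 184.756 mg/L
Dose 3 (275 mg at t=2 h): 275·exp(−0.03466·2) = 256.584 mg/L
Dose 4 (55 mg at t=3 h): 55·exp(−0.03466·1) = 53.126 mg/L
C(4) = 409.159 + 184.756 + 256.584 + 53.126 = 903.626 mg/L

903.626 mg/L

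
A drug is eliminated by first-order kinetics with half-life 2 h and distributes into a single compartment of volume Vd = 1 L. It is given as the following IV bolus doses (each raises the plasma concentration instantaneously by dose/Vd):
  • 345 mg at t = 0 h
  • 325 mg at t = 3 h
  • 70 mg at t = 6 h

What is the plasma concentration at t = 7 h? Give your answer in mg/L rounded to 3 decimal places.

161.241 mg/L

k = ln 2 / 2 = 0.34657 per h
Dose 1 (345 mg at t=0 h): 345·exp(−0.34657·7) = 30.494 mg/L
Dose 2 (325 mg at t=3 h): 325·exp(−0.34657·4) = 81.250 mg/L
Dose 3 (70 mg at t=6 h): 70·exp(−0.34657·1) = 49.497 mg/L
C(7) = 30.494 + 81.250 + 49.497 = 161.241 mg/L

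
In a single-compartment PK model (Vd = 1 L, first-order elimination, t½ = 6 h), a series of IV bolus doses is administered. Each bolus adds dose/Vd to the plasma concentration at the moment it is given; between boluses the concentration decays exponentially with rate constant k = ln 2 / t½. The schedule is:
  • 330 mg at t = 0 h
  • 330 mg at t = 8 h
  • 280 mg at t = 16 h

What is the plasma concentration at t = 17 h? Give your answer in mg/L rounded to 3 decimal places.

412.426 mg/L

k = ln 2 / 6 = 0.11552 per h
Dose 1 (330 mg at t=0 h): 330·exp(−0.11552·17) = 46.302 mg/L
Dose 2 (330 mg at t=8 h): 330·exp(−0.11552·9) = 116.673 mg/L
Dose 3 (280 mg at t=16 h): 280·exp(−0.11552·1) = 249.452 mg/L
C(17) = 46.302 + 116.673 + 249.452 = 412.426 mg/L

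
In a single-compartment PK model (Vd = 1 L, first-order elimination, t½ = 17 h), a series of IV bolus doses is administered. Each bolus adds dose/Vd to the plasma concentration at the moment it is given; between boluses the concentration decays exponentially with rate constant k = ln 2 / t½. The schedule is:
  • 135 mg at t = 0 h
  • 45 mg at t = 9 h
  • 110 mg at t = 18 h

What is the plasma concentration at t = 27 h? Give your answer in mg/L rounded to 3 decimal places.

k = ln 2 / 17 = 0.04077 per h
Dose 1 (135 mg at t=0 h): 135·exp(−0.04077·27) = 44.898 mg/L
Dose 2 (45 mg at t=9 h): 45·exp(−0.04077·18) = 21.601 mg/L
Dose 3 (110 mg at t=18 h): 110·exp(−0.04077·9) = 76.212 mg/L
C(27) = 44.898 + 21.601 + 76.212 = 142.711 mg/L

142.711 mg/L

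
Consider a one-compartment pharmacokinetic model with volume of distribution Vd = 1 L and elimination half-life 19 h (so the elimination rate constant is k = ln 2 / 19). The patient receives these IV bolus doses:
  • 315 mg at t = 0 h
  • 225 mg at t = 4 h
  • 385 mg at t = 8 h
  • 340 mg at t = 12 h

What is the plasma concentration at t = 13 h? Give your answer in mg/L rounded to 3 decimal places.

k = ln 2 / 19 = 0.03648 per h
Dose 1 (315 mg at t=0 h): 315·exp(−0.03648·13) = 196.039 mg/L
Dose 2 (225 mg at t=4 h): 225·exp(−0.03648·9) = 162.028 mg/L
Dose 3 (385 mg at t=8 h): 385·exp(−0.03648·5) = 320.806 mg/L
Dose 4 (340 mg at t=12 h): 340·exp(−0.03648·1) = 327.820 mg/L
C(13) = 196.039 + 162.028 + 320.806 + 327.820 = 1006.693 mg/L

1006.693 mg/L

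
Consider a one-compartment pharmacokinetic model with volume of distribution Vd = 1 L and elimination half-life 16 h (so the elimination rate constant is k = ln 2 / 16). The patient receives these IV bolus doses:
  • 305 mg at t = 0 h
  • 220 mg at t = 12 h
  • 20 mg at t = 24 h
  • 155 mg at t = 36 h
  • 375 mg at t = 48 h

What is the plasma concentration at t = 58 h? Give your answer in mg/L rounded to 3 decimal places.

k = ln 2 / 16 = 0.04332 per h
Dose 1 (305 mg at t=0 h): 305·exp(−0.04332·58) = 24.721 mg/L
Dose 2 (220 mg at t=12 h): 220·exp(−0.04332·46) = 29.989 mg/L
Dose 3 (20 mg at t=24 h): 20·exp(−0.04332·34) = 4.585 mg/L
Dose 4 (155 mg at t=36 h): 155·exp(−0.04332·22) = 59.761 mg/L
Dose 5 (375 mg at t=48 h): 375·exp(−0.04332·10) = 243.157 mg/L
C(58) = 24.721 + 29.989 + 4.585 + 59.761 + 243.157 = 362.213 mg/L

362.213 mg/L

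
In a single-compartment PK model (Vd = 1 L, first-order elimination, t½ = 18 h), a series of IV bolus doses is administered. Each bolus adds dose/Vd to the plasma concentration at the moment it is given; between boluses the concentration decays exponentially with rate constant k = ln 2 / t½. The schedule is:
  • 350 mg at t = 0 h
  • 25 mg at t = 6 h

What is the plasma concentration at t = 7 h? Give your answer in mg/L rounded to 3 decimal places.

291.357 mg/L

k = ln 2 / 18 = 0.03851 per h
Dose 1 (350 mg at t=0 h): 350·exp(−0.03851·7) = 267.301 mg/L
Dose 2 (25 mg at t=6 h): 25·exp(−0.03851·1) = 24.056 mg/L
C(7) = 267.301 + 24.056 = 291.357 mg/L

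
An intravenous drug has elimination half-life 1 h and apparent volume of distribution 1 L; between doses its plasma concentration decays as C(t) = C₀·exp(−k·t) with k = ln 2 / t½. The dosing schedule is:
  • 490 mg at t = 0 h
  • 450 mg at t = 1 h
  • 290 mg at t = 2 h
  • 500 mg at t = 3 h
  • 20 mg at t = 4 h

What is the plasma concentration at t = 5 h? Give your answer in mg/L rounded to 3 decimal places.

k = ln 2 / 1 = 0.69315 per h
Dose 1 (490 mg at t=0 h): 490·exp(−0.69315·5) = 15.312 mg/L
Dose 2 (450 mg at t=1 h): 450·exp(−0.69315·4) = 28.125 mg/L
Dose 3 (290 mg at t=2 h): 290·exp(−0.69315·3) = 36.250 mg/L
Dose 4 (500 mg at t=3 h): 500·exp(−0.69315·2) = 125.000 mg/L
Dose 5 (20 mg at t=4 h): 20·exp(−0.69315·1) = 10.000 mg/L
C(5) = 15.312 + 28.125 + 36.250 + 125.000 + 10.000 = 214.688 mg/L

214.688 mg/L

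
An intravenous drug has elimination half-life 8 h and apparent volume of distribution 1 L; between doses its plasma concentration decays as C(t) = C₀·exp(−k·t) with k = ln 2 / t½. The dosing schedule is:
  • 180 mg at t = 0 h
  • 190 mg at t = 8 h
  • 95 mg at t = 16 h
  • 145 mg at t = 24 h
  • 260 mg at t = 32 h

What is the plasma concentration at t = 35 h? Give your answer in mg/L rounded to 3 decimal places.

k = ln 2 / 8 = 0.08664 per h
Dose 1 (180 mg at t=0 h): 180·exp(−0.08664·35) = 8.675 mg/L
Dose 2 (190 mg at t=8 h): 190·exp(−0.08664·27) = 18.314 mg/L
Dose 3 (95 mg at t=16 h): 95·exp(−0.08664·19) = 18.314 mg/L
Dose 4 (145 mg at t=24 h): 145·exp(−0.08664·11) = 55.905 mg/L
Dose 5 (260 mg at t=32 h): 260·exp(−0.08664·3) = 200.487 mg/L
C(35) = 8.675 + 18.314 + 18.314 + 55.905 + 200.487 = 301.695 mg/L

301.695 mg/L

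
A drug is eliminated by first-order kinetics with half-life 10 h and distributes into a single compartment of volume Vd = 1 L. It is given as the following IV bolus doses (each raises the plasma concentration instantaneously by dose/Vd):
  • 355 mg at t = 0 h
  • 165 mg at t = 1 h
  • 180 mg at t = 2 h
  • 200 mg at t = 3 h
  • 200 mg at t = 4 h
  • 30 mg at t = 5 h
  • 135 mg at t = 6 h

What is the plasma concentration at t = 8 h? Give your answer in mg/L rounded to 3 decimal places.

859.104 mg/L

k = ln 2 / 10 = 0.06931 per h
Dose 1 (355 mg at t=0 h): 355·exp(−0.06931·8) = 203.894 mg/L
Dose 2 (165 mg at t=1 h): 165·exp(−0.06931·7) = 101.569 mg/L
Dose 3 (180 mg at t=2 h): 180·exp(−0.06931·6) = 118.756 mg/L
Dose 4 (200 mg at t=3 h): 200·exp(−0.06931·5) = 141.421 mg/L
Dose 5 (200 mg at t=4 h): 200·exp(−0.06931·4) = 151.572 mg/L
Dose 6 (30 mg at t=5 h): 30·exp(−0.06931·3) = 24.368 mg/L
Dose 7 (135 mg at t=6 h): 135·exp(−0.06931·2) = 117.524 mg/L
C(8) = 203.894 + 101.569 + 118.756 + 141.421 + 151.572 + 24.368 + 117.524 = 859.104 mg/L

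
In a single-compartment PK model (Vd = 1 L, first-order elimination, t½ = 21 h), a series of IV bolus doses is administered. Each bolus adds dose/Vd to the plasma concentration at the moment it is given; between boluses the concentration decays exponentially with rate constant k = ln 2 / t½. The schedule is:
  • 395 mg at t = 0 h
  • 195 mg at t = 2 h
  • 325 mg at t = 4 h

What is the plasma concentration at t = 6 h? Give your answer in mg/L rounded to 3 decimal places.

799.152 mg/L

k = ln 2 / 21 = 0.03301 per h
Dose 1 (395 mg at t=0 h): 395·exp(−0.03301·6) = 324.032 mg/L
Dose 2 (195 mg at t=2 h): 195·exp(−0.03301·4) = 170.882 mg/L
Dose 3 (325 mg at t=4 h): 325·exp(−0.03301·2) = 304.238 mg/L
C(6) = 324.032 + 170.882 + 304.238 = 799.152 mg/L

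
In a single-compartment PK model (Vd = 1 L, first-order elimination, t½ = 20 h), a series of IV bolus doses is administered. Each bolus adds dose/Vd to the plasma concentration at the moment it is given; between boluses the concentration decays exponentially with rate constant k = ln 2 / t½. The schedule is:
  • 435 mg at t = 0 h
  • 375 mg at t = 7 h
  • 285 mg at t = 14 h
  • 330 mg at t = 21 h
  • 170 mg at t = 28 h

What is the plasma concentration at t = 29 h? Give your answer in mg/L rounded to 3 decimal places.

k = ln 2 / 20 = 0.03466 per h
Dose 1 (435 mg at t=0 h): 435·exp(−0.03466·29) = 159.219 mg/L
Dose 2 (375 mg at t=7 h): 375·exp(−0.03466·22) = 174.944 mg/L
Dose 3 (285 mg at t=14 h): 285·exp(−0.03466·15) = 169.462 mg/L
Dose 4 (330 mg at t=21 h): 330·exp(−0.03466·8) = 250.093 mg/L
Dose 5 (170 mg at t=28 h): 170·exp(−0.03466·1) = 164.209 mg/L
C(29) = 159.219 + 174.944 + 169.462 + 250.093 + 164.209 = 917.927 mg/L

917.927 mg/L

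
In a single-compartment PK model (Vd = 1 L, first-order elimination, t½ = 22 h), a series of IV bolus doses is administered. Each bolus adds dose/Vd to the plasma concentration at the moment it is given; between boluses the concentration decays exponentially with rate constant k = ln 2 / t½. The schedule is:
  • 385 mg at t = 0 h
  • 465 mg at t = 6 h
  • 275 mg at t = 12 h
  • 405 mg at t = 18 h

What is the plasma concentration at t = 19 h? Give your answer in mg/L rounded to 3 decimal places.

1133.318 mg/L

k = ln 2 / 22 = 0.03151 per h
Dose 1 (385 mg at t=0 h): 385·exp(−0.03151·19) = 211.583 mg/L
Dose 2 (465 mg at t=6 h): 465·exp(−0.03151·13) = 308.725 mg/L
Dose 3 (275 mg at t=12 h): 275·exp(−0.03151·7) = 220.572 mg/L
Dose 4 (405 mg at t=18 h): 405·exp(−0.03151·1) = 392.439 mg/L
C(19) = 211.583 + 308.725 + 220.572 + 392.439 = 1133.318 mg/L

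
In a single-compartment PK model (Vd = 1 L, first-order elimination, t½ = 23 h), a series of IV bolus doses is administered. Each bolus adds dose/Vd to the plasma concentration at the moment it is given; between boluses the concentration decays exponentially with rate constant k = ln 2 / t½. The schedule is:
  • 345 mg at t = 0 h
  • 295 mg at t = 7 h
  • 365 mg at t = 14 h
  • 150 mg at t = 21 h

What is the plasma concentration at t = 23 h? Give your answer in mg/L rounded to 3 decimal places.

774.159 mg/L

k = ln 2 / 23 = 0.03014 per h
Dose 1 (345 mg at t=0 h): 345·exp(−0.03014·23) = 172.500 mg/L
Dose 2 (295 mg at t=7 h): 295·exp(−0.03014·16) = 182.142 mg/L
Dose 3 (365 mg at t=14 h): 365·exp(−0.03014·9) = 278.291 mg/L
Dose 4 (150 mg at t=21 h): 150·exp(−0.03014·2) = 141.226 mg/L
C(23) = 172.500 + 182.142 + 278.291 + 141.226 = 774.159 mg/L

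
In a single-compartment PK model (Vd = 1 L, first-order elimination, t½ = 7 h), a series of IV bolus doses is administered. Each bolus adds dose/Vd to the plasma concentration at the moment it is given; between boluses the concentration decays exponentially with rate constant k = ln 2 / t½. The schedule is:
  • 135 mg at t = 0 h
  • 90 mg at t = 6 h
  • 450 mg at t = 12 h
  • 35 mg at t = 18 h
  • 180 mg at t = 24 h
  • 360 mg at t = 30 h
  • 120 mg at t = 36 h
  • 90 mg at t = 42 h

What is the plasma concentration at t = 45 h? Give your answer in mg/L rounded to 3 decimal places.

243.123 mg/L

k = ln 2 / 7 = 0.09902 per h
Dose 1 (135 mg at t=0 h): 135·exp(−0.09902·45) = 1.567 mg/L
Dose 2 (90 mg at t=6 h): 90·exp(−0.09902·39) = 1.893 mg/L
Dose 3 (450 mg at t=12 h): 450·exp(−0.09902·33) = 17.142 mg/L
Dose 4 (35 mg at t=18 h): 35·exp(−0.09902·27) = 2.415 mg/L
Dose 5 (180 mg at t=24 h): 180·exp(−0.09902·21) = 22.500 mg/L
Dose 6 (360 mg at t=30 h): 360·exp(−0.09902·15) = 81.515 mg/L
Dose 7 (120 mg at t=36 h): 120·exp(−0.09902·9) = 49.220 mg/L
Dose 8 (90 mg at t=42 h): 90·exp(−0.09902·3) = 66.870 mg/L
C(45) = 1.567 + 1.893 + 17.142 + 2.415 + 22.500 + 81.515 + 49.220 + 66.870 = 243.123 mg/L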